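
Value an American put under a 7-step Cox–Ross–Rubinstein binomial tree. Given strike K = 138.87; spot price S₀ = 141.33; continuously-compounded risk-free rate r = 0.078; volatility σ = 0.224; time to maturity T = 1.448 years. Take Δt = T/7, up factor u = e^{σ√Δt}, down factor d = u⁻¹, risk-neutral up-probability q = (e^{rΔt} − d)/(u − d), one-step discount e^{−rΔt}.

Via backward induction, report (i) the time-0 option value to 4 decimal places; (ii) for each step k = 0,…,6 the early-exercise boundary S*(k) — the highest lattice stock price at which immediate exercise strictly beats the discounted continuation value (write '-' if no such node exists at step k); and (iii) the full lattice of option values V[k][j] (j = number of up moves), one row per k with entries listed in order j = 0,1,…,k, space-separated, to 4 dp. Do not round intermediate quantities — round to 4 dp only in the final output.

price = 8.9531
boundary = - - 115.2773 104.1114 115.2773 104.1114 115.2773
tree:
8.9531
14.7766 4.5323
23.5927 8.1198 1.7800
34.7586 14.1089 3.5413 0.4156
44.8429 23.5927 6.8954 0.9476 0.0000
53.9505 34.7586 13.0345 2.1604 0.0000 0.0000
62.1758 44.8429 23.5927 4.9254 0.0000 0.0000 0.0000
69.6045 53.9505 34.7586 11.2293 0.0000 0.0000 0.0000 0.0000

Δt=0.20686  u=1.10725  d=0.90314  q=0.55424  discount=0.98399
step 7 (expiry): payoffs max(K−S,0) = 69.6045 53.9505 34.7586 11.2293 0.0000 0.0000 0.0000 0.0000
step 6: (k=6,j=0): S=76.6942, (K−S)⁺=62.1758, hold=59.9532 ⇒ V=62.1758 exercise | (k=6,j=1): S=94.0271, (K−S)⁺=44.8429, hold=42.6202 ⇒ V=44.8429 exercise | (k=6,j=2): S=115.2773, (K−S)⁺=23.5927, hold=21.3701 ⇒ V=23.5927 exercise | (k=6,j=3): S=141.3300, (K−S)⁺=0.0000, hold=4.9254 ⇒ V=4.9254 continue | (k=6,j=4): S=173.2707, (K−S)⁺=0.0000, hold=0.0000 ⇒ V=0.0000 continue | (k=6,j=5): S=212.4299, (K−S)⁺=0.0000, hold=0.0000 ⇒ V=0.0000 continue | (k=6,j=6): S=260.4392, (K−S)⁺=0.0000, hold=0.0000 ⇒ V=0.0000 continue  boundary S*=115.2773
step 5: (k=5,j=0): S=84.9195, (K−S)⁺=53.9505, hold=51.7278 ⇒ V=53.9505 exercise | (k=5,j=1): S=104.1114, (K−S)⁺=34.7586, hold=32.5359 ⇒ V=34.7586 exercise | (k=5,j=2): S=127.6407, (K−S)⁺=11.2293, hold=13.0345 ⇒ V=13.0345 continue | (k=5,j=3): S=156.4875, (K−S)⁺=0.0000, hold=2.1604 ⇒ V=2.1604 continue | (k=5,j=4): S=191.8538, (K−S)⁺=0.0000, hold=0.0000 ⇒ V=0.0000 continue | (k=5,j=5): S=235.2129, (K−S)⁺=0.0000, hold=0.0000 ⇒ V=0.0000 continue  boundary S*=104.1114
step 4: (k=4,j=0): S=94.0271, (K−S)⁺=44.8429, hold=42.6202 ⇒ V=44.8429 exercise | (k=4,j=1): S=115.2773, (K−S)⁺=23.5927, hold=22.3545 ⇒ V=23.5927 exercise | (k=4,j=2): S=141.3300, (K−S)⁺=0.0000, hold=6.8954 ⇒ V=6.8954 continue | (k=4,j=3): S=173.2707, (K−S)⁺=0.0000, hold=0.9476 ⇒ V=0.9476 continue | (k=4,j=4): S=212.4299, (K−S)⁺=0.0000, hold=0.0000 ⇒ V=0.0000 continue  boundary S*=115.2773
step 3: (k=3,j=0): S=104.1114, (K−S)⁺=34.7586, hold=32.5359 ⇒ V=34.7586 exercise | (k=3,j=1): S=127.6407, (K−S)⁺=11.2293, hold=14.1089 ⇒ V=14.1089 continue | (k=3,j=2): S=156.4875, (K−S)⁺=0.0000, hold=3.5413 ⇒ V=3.5413 continue | (k=3,j=3): S=191.8538, (K−S)⁺=0.0000, hold=0.4156 ⇒ V=0.4156 continue  boundary S*=104.1114
step 2: (k=2,j=0): S=115.2773, (K−S)⁺=23.5927, hold=22.9405 ⇒ V=23.5927 exercise | (k=2,j=1): S=141.3300, (K−S)⁺=0.0000, hold=8.1198 ⇒ V=8.1198 continue | (k=2,j=2): S=173.2707, (K−S)⁺=0.0000, hold=1.7800 ⇒ V=1.7800 continue  boundary S*=115.2773
step 1: (k=1,j=0): S=127.6407, (K−S)⁺=11.2293, hold=14.7766 ⇒ V=14.7766 continue | (k=1,j=1): S=156.4875, (K−S)⁺=0.0000, hold=4.5323 ⇒ V=4.5323 continue  boundary S*=-
step 0: (k=0,j=0): S=141.3300, (K−S)⁺=0.0000, hold=8.9531 ⇒ V=8.9531 continue  boundary S*=-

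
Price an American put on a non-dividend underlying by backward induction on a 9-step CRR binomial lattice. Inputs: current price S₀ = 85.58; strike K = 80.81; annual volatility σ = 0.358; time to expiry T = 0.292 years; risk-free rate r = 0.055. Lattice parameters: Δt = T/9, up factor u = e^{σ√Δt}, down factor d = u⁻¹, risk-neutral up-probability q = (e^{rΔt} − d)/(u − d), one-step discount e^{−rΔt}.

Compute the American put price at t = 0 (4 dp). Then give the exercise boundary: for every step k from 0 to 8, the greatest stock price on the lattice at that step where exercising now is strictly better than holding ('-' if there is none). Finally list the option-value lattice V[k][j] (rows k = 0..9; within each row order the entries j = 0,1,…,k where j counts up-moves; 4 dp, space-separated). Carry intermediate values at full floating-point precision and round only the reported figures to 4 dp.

params: Δt=0.03244 u=1.06661 d=0.93755 q=0.49772 e^(-rΔt)=0.99822
t_9 payoffs: 32.9110 26.3175 18.8164 10.2828 0.5744 0.0000 0.0000 0.0000 0.0000 0.0000
t_8: node(8,0) S=51.0895 payoff=29.7205 vs cont=29.5765 → 29.7205 [stop]  node(8,1) S=58.1221 payoff=22.6879 vs cont=22.5438 → 22.6879 [stop]  node(8,2) S=66.1229 payoff=14.6871 vs cont=14.5430 → 14.6871 [stop]  node(8,3) S=75.2250 payoff=5.5850 vs cont=5.4410 → 5.5850 [stop]  node(8,4) S=85.5800 payoff=0.0000 vs cont=0.2880 → 0.2880 [wait]  node(8,5) S=97.3604 payoff=0.0000 vs cont=0.0000 → 0.0000 [wait]  node(8,6) S=110.7625 payoff=0.0000 vs cont=0.0000 → 0.0000 [wait]  node(8,7) S=126.0094 payoff=0.0000 vs cont=0.0000 → 0.0000 [wait]  node(8,8) S=143.3551 payoff=0.0000 vs cont=0.0000 → 0.0000 [wait]  ⇒ S*(8)=75.2250
t_7: node(7,0) S=54.4925 payoff=26.3175 vs cont=26.1735 → 26.3175 [stop]  node(7,1) S=61.9936 payoff=18.8164 vs cont=18.6724 → 18.8164 [stop]  node(7,2) S=70.5272 payoff=10.2828 vs cont=10.1387 → 10.2828 [stop]  node(7,3) S=80.2356 payoff=0.5744 vs cont=2.9433 → 2.9433 [wait]  node(7,4) S=91.2804 payoff=0.0000 vs cont=0.1444 → 0.1444 [wait]  node(7,5) S=103.8455 payoff=0.0000 vs cont=0.0000 → 0.0000 [wait]  node(7,6) S=118.1403 payoff=0.0000 vs cont=0.0000 → 0.0000 [wait]  node(7,7) S=134.4027 payoff=0.0000 vs cont=0.0000 → 0.0000 [wait]  ⇒ S*(7)=70.5272
t_6: node(6,0) S=58.1221 payoff=22.6879 vs cont=22.5438 → 22.6879 [stop]  node(6,1) S=66.1229 payoff=14.6871 vs cont=14.5430 → 14.6871 [stop]  node(6,2) S=75.2250 payoff=5.5850 vs cont=6.6179 → 6.6179 [wait]  node(6,3) S=85.5800 payoff=0.0000 vs cont=1.5475 → 1.5475 [wait]  node(6,4) S=97.3604 payoff=0.0000 vs cont=0.0724 → 0.0724 [wait]  node(6,5) S=110.7625 payoff=0.0000 vs cont=0.0000 → 0.0000 [wait]  node(6,6) S=126.0094 payoff=0.0000 vs cont=0.0000 → 0.0000 [wait]  ⇒ S*(6)=66.1229
t_5: node(5,0) S=61.9936 payoff=18.8164 vs cont=18.6724 → 18.8164 [stop]  node(5,1) S=70.5272 payoff=10.2828 vs cont=10.6519 → 10.6519 [wait]  node(5,2) S=80.2356 payoff=0.5744 vs cont=4.0869 → 4.0869 [wait]  node(5,3) S=91.2804 payoff=0.0000 vs cont=0.8118 → 0.8118 [wait]  node(5,4) S=103.8455 payoff=0.0000 vs cont=0.0363 → 0.0363 [wait]  node(5,5) S=118.1403 payoff=0.0000 vs cont=0.0000 → 0.0000 [wait]  ⇒ S*(5)=61.9936
t_4: node(4,0) S=66.1229 payoff=14.6871 vs cont=14.7264 → 14.7264 [wait]  node(4,1) S=75.2250 payoff=5.5850 vs cont=7.3712 → 7.3712 [wait]  node(4,2) S=85.5800 payoff=0.0000 vs cont=2.4525 → 2.4525 [wait]  node(4,3) S=97.3604 payoff=0.0000 vs cont=0.4251 → 0.4251 [wait]  node(4,4) S=110.7625 payoff=0.0000 vs cont=0.0182 → 0.0182 [wait]  ⇒ S*(4)=-
t_3: node(3,0) S=70.5272 payoff=10.2828 vs cont=11.0458 → 11.0458 [wait]  node(3,1) S=80.2356 payoff=0.5744 vs cont=4.9142 → 4.9142 [wait]  node(3,2) S=91.2804 payoff=0.0000 vs cont=1.4408 → 1.4408 [wait]  node(3,3) S=103.8455 payoff=0.0000 vs cont=0.2222 → 0.2222 [wait]  ⇒ S*(3)=-
t_2: node(2,0) S=75.2250 payoff=5.5850 vs cont=7.9797 → 7.9797 [wait]  node(2,1) S=85.5800 payoff=0.0000 vs cont=3.1798 → 3.1798 [wait]  node(2,2) S=97.3604 payoff=0.0000 vs cont=0.8328 → 0.8328 [wait]  ⇒ S*(2)=-
t_1: node(1,0) S=80.2356 payoff=0.5744 vs cont=5.5807 → 5.5807 [wait]  node(1,1) S=91.2804 payoff=0.0000 vs cont=2.0080 → 2.0080 [wait]  ⇒ S*(1)=-
t_0: node(0,0) S=85.5800 payoff=0.0000 vs cont=3.7957 → 3.7957 [wait]  ⇒ S*(0)=-

price = 3.7957
boundary = - - - - - 61.9936 66.1229 70.5272 75.2250
tree:
3.7957
5.5807 2.0080
7.9797 3.1798 0.8328
11.0458 4.9142 1.4408 0.2222
14.7264 7.3712 2.4525 0.4251 0.0182
18.8164 10.6519 4.0869 0.8118 0.0363 0.0000
22.6879 14.6871 6.6179 1.5475 0.0724 0.0000 0.0000
26.3175 18.8164 10.2828 2.9433 0.1444 0.0000 0.0000 0.0000
29.7205 22.6879 14.6871 5.5850 0.2880 0.0000 0.0000 0.0000 0.0000
32.9110 26.3175 18.8164 10.2828 0.5744 0.0000 0.0000 0.0000 0.0000 0.0000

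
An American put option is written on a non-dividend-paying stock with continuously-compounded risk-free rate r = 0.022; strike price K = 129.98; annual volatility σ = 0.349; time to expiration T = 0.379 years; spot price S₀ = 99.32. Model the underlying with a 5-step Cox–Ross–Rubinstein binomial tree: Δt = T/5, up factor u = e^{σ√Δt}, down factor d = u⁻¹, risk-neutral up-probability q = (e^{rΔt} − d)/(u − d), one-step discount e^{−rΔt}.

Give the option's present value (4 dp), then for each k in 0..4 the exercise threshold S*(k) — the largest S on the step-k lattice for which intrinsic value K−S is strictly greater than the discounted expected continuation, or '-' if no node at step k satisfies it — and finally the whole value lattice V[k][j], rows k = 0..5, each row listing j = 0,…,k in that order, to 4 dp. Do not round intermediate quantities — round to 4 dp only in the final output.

Δt=0.07580, u=1.10085, d=0.90839, q=0.48467, disc=e^(-rΔt)=0.99833
k=5 terminal: V=max(K-S,0) → 68.5488 55.5329 39.7591 20.6432 0.0000 0.0000
k=4: j=0 S=67.6267 intr=62.3533 cont=62.1367 V=62.3533[EX]; j=1 S=81.9554 intr=48.0246 cont=47.8080 V=48.0246[EX]; j=2 S=99.3200 intr=30.6600 cont=30.4434 V=30.6600[EX]; j=3 S=120.3638 intr=9.6162 cont=10.6204 V=10.6204[hold]; j=4 S=145.8664 intr=0.0000 cont=0.0000 V=0.0000[hold]  S*(4)=99.3200
k=3: j=0 S=74.4471 intr=55.5329 cont=55.3163 V=55.5329[EX]; j=1 S=90.2209 intr=39.7591 cont=39.5425 V=39.7591[EX]; j=2 S=109.3368 intr=20.6432 cont=20.9125 V=20.9125[hold]; j=3 S=132.5029 intr=0.0000 cont=5.4639 V=5.4639[hold]  S*(3)=90.2209
k=2: j=0 S=81.9554 intr=48.0246 cont=47.8080 V=48.0246[EX]; j=1 S=99.3200 intr=30.6600 cont=30.5737 V=30.6600[EX]; j=2 S=120.3638 intr=9.6162 cont=13.4027 V=13.4027[hold]  S*(2)=99.3200
k=1: j=0 S=90.2209 intr=39.7591 cont=39.5425 V=39.7591[EX]; j=1 S=109.3368 intr=20.6432 cont=22.2588 V=22.2588[hold]  S*(1)=90.2209
k=0: j=0 S=99.3200 intr=30.6600 cont=31.2251 V=31.2251[hold]  S*(0)=-

price = 31.2251
boundary = - 90.2209 99.3200 90.2209 99.3200
tree:
31.2251
39.7591 22.2588
48.0246 30.6600 13.4027
55.5329 39.7591 20.9125 5.4639
62.3533 48.0246 30.6600 10.6204 0.0000
68.5488 55.5329 39.7591 20.6432 0.0000 0.0000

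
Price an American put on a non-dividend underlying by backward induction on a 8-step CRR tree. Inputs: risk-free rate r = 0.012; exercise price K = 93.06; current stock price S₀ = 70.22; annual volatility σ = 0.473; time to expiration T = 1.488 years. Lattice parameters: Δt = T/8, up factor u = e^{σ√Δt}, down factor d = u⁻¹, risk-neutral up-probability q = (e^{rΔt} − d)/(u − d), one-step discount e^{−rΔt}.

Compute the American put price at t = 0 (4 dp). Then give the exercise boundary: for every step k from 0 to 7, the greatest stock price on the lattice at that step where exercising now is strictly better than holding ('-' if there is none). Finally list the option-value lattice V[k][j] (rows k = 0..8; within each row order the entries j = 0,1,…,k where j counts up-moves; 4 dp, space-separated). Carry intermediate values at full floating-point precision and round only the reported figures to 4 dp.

price = 31.3978
boundary = - - - 38.0785 31.0518 38.0785 46.6954 57.2621
tree:
31.3978
39.0313 22.3947
47.0674 29.5826 13.8817
54.9815 37.8046 19.8644 6.7728
62.0082 46.5317 27.5210 10.7767 2.0027
67.7383 54.9815 36.6236 16.7361 3.6804 0.0000
72.4110 62.0082 46.3646 25.1178 6.7633 0.0000 0.0000
76.2214 67.7383 54.9815 35.7979 12.4288 0.0000 0.0000 0.0000
79.3287 72.4110 62.0082 46.3646 22.8400 0.0000 0.0000 0.0000 0.0000

params: Δt=0.18600 u=1.22629 d=0.81547 q=0.45462 e^(-rΔt)=0.99777
t_8 payoffs: 79.3287 72.4110 62.0082 46.3646 22.8400 0.0000 0.0000 0.0000 0.0000
t_7: node(7,0) S=16.8386 payoff=76.2214 vs cont=76.0139 → 76.2214 [stop]  node(7,1) S=25.3217 payoff=67.7383 vs cont=67.5308 → 67.7383 [stop]  node(7,2) S=38.0785 payoff=54.9815 vs cont=54.7740 → 54.9815 [stop]  node(7,3) S=57.2621 payoff=35.7979 vs cont=35.5904 → 35.7979 [stop]  node(7,4) S=86.1101 payoff=6.9499 vs cont=12.4288 → 12.4288 [wait]  node(7,5) S=129.4915 payoff=0.0000 vs cont=0.0000 → 0.0000 [wait]  node(7,6) S=194.7280 payoff=0.0000 vs cont=0.0000 → 0.0000 [wait]  node(7,7) S=292.8299 payoff=0.0000 vs cont=0.0000 → 0.0000 [wait]  ⇒ S*(7)=57.2621
t_6: node(6,0) S=20.6490 payoff=72.4110 vs cont=72.2035 → 72.4110 [stop]  node(6,1) S=31.0518 payoff=62.0082 vs cont=61.8007 → 62.0082 [stop]  node(6,2) S=46.6954 payoff=46.3646 vs cont=46.1572 → 46.3646 [stop]  node(6,3) S=70.2200 payoff=22.8400 vs cont=25.1178 → 25.1178 [wait]  node(6,4) S=105.5961 payoff=0.0000 vs cont=6.7633 → 6.7633 [wait]  node(6,5) S=158.7943 payoff=0.0000 vs cont=0.0000 → 0.0000 [wait]  node(6,6) S=238.7932 payoff=0.0000 vs cont=0.0000 → 0.0000 [wait]  ⇒ S*(6)=46.6954
t_5: node(5,0) S=25.3217 payoff=67.7383 vs cont=67.5308 → 67.7383 [stop]  node(5,1) S=38.0785 payoff=54.9815 vs cont=54.7740 → 54.9815 [stop]  node(5,2) S=57.2621 payoff=35.7979 vs cont=36.6236 → 36.6236 [wait]  node(5,3) S=86.1101 payoff=6.9499 vs cont=16.7361 → 16.7361 [wait]  node(5,4) S=129.4915 payoff=0.0000 vs cont=3.6804 → 3.6804 [wait]  node(5,5) S=194.7280 payoff=0.0000 vs cont=0.0000 → 0.0000 [wait]  ⇒ S*(5)=38.0785
t_4: node(4,0) S=31.0518 payoff=62.0082 vs cont=61.8007 → 62.0082 [stop]  node(4,1) S=46.6954 payoff=46.3646 vs cont=46.5317 → 46.5317 [wait]  node(4,2) S=70.2200 payoff=22.8400 vs cont=27.5210 → 27.5210 [wait]  node(4,3) S=105.5961 payoff=0.0000 vs cont=10.7767 → 10.7767 [wait]  node(4,4) S=158.7943 payoff=0.0000 vs cont=2.0027 → 2.0027 [wait]  ⇒ S*(4)=31.0518
t_3: node(3,0) S=38.0785 payoff=54.9815 vs cont=54.8498 → 54.9815 [stop]  node(3,1) S=57.2621 payoff=35.7979 vs cont=37.8046 → 37.8046 [wait]  node(3,2) S=86.1101 payoff=6.9499 vs cont=19.8644 → 19.8644 [wait]  node(3,3) S=129.4915 payoff=0.0000 vs cont=6.7728 → 6.7728 [wait]  ⇒ S*(3)=38.0785
t_2: node(2,0) S=46.6954 payoff=46.3646 vs cont=47.0674 → 47.0674 [wait]  node(2,1) S=70.2200 payoff=22.8400 vs cont=29.5826 → 29.5826 [wait]  node(2,2) S=105.5961 payoff=0.0000 vs cont=13.8817 → 13.8817 [wait]  ⇒ S*(2)=-
t_1: node(1,0) S=57.2621 payoff=35.7979 vs cont=39.0313 → 39.0313 [wait]  node(1,1) S=86.1101 payoff=6.9499 vs cont=22.3947 → 22.3947 [wait]  ⇒ S*(1)=-
t_0: node(0,0) S=70.2200 payoff=22.8400 vs cont=31.3978 → 31.3978 [wait]  ⇒ S*(0)=-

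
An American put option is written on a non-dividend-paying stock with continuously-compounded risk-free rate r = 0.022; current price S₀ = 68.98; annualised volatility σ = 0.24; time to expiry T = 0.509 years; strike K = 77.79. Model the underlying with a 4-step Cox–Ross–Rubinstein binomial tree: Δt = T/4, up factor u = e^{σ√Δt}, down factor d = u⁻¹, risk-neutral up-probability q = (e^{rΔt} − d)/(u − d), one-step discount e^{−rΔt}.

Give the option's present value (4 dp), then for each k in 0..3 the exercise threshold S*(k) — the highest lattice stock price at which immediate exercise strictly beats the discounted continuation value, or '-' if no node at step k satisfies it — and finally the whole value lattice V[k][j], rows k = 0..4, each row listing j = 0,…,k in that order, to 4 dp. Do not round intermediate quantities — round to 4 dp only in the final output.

Δt=0.12725, u=1.08938, d=0.91795, q=0.49496, disc=e^(-rΔt)=0.99720
k=4 terminal: V=max(K-S,0) → 28.8123 19.6653 8.8100 0.0000 0.0000
k=3: j=0 S=53.3555 intr=24.4345 cont=24.2170 V=24.4345[EX]; j=1 S=63.3201 intr=14.4699 cont=14.2524 V=14.4699[EX]; j=2 S=75.1458 intr=2.6442 cont=4.4369 V=4.4369[hold]; j=3 S=89.1799 intr=0.0000 cont=0.0000 V=0.0000[hold]  S*(3)=63.3201
k=2: j=0 S=58.1247 intr=19.6653 cont=19.4478 V=19.6653[EX]; j=1 S=68.9800 intr=8.8100 cont=9.4774 V=9.4774[hold]; j=2 S=81.8626 intr=0.0000 cont=2.2346 V=2.2346[hold]  S*(2)=58.1247
k=1: j=0 S=63.3201 intr=14.4699 cont=14.5818 V=14.5818[hold]; j=1 S=75.1458 intr=2.6442 cont=5.8760 V=5.8760[hold]  S*(1)=-
k=0: j=0 S=68.9800 intr=8.8100 cont=10.2440 V=10.2440[hold]  S*(0)=-

price = 10.2440
boundary = - - 58.1247 63.3201
tree:
10.2440
14.5818 5.8760
19.6653 9.4774 2.2346
24.4345 14.4699 4.4369 0.0000
28.8123 19.6653 8.8100 0.0000 0.0000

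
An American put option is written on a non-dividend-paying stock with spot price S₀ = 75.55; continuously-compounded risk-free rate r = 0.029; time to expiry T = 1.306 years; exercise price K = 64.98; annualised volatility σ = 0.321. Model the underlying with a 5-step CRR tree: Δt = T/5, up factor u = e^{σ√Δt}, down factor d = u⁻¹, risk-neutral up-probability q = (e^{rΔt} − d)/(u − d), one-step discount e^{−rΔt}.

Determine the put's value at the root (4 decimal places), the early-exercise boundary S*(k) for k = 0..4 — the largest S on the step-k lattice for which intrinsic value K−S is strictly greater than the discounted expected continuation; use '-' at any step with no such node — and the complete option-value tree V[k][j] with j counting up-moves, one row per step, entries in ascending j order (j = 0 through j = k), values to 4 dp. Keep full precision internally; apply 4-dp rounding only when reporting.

price = 4.7707
boundary = - - - 46.1837 54.4174
tree:
4.7707
7.7912 1.6017
12.3592 3.0077 0.1169
18.7963 5.6404 0.2275 0.0000
25.7841 10.5626 0.4426 0.0000 0.0000
31.7147 18.7963 0.8611 0.0000 0.0000 0.0000

Δt=0.26120  u=1.17828  d=0.84869  q=0.48215  discount=0.99245
step 5 (expiry): payoffs max(K−S,0) = 31.7147 18.7963 0.8611 0.0000 0.0000 0.0000
step 4: (k=4,j=0): S=39.1959, (K−S)⁺=25.7841, hold=25.2938 ⇒ V=25.7841 exercise | (k=4,j=1): S=54.4174, (K−S)⁺=10.5626, hold=10.0723 ⇒ V=10.5626 exercise | (k=4,j=2): S=75.5500, (K−S)⁺=0.0000, hold=0.4426 ⇒ V=0.4426 continue | (k=4,j=3): S=104.8894, (K−S)⁺=0.0000, hold=0.0000 ⇒ V=0.0000 continue | (k=4,j=4): S=145.6225, (K−S)⁺=0.0000, hold=0.0000 ⇒ V=0.0000 continue  boundary S*=54.4174
step 3: (k=3,j=0): S=46.1837, (K−S)⁺=18.7963, hold=18.3059 ⇒ V=18.7963 exercise | (k=3,j=1): S=64.1189, (K−S)⁺=0.8611, hold=5.6404 ⇒ V=5.6404 continue | (k=3,j=2): S=89.0191, (K−S)⁺=0.0000, hold=0.2275 ⇒ V=0.2275 continue | (k=3,j=3): S=123.5891, (K−S)⁺=0.0000, hold=0.0000 ⇒ V=0.0000 continue  boundary S*=46.1837
step 2: (k=2,j=0): S=54.4174, (K−S)⁺=10.5626, hold=12.3592 ⇒ V=12.3592 continue | (k=2,j=1): S=75.5500, (K−S)⁺=0.0000, hold=3.0077 ⇒ V=3.0077 continue | (k=2,j=2): S=104.8894, (K−S)⁺=0.0000, hold=0.1169 ⇒ V=0.1169 continue  boundary S*=-
step 1: (k=1,j=0): S=64.1189, (K−S)⁺=0.8611, hold=7.7912 ⇒ V=7.7912 continue | (k=1,j=1): S=89.0191, (K−S)⁺=0.0000, hold=1.6017 ⇒ V=1.6017 continue  boundary S*=-
step 0: (k=0,j=0): S=75.5500, (K−S)⁺=0.0000, hold=4.7707 ⇒ V=4.7707 continue  boundary S*=-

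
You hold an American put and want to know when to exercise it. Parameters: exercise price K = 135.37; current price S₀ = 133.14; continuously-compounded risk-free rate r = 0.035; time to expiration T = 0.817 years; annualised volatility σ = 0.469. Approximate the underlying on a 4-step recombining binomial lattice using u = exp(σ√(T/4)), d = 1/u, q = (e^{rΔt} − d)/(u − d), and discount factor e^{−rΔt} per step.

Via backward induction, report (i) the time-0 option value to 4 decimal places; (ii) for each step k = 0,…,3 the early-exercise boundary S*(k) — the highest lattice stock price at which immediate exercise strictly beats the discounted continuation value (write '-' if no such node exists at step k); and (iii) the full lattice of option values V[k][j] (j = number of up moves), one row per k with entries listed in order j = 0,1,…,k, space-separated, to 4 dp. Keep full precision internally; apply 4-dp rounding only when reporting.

price = 21.2803
boundary = - - 87.1370 107.7099
tree:
21.2803
32.7019 8.4156
48.2330 15.2668 0.6316
64.8764 27.6601 1.1868 0.0000
78.3409 48.2330 2.2300 0.0000 0.0000

params: Δt=0.20425 u=1.23610 d=0.80900 q=0.46401 e^(-rΔt)=0.99288
t_4 payoffs: 78.3409 48.2330 2.2300 0.0000 0.0000
t_3: node(3,0) S=70.4936 payoff=64.8764 vs cont=63.9122 → 64.8764 [stop]  node(3,1) S=107.7099 payoff=27.6601 vs cont=26.6959 → 27.6601 [stop]  node(3,2) S=164.5741 payoff=0.0000 vs cont=1.1868 → 1.1868 [wait]  node(3,3) S=251.4593 payoff=0.0000 vs cont=0.0000 → 0.0000 [wait]  ⇒ S*(3)=107.7099
t_2: node(2,0) S=87.1370 payoff=48.2330 vs cont=47.2688 → 48.2330 [stop]  node(2,1) S=133.1400 payoff=2.2300 vs cont=15.2668 → 15.2668 [wait]  node(2,2) S=203.4298 payoff=0.0000 vs cont=0.6316 → 0.6316 [wait]  ⇒ S*(2)=87.1370
t_1: node(1,0) S=107.7099 payoff=27.6601 vs cont=32.7019 → 32.7019 [wait]  node(1,1) S=164.5741 payoff=0.0000 vs cont=8.4156 → 8.4156 [wait]  ⇒ S*(1)=-
t_0: node(0,0) S=133.1400 payoff=2.2300 vs cont=21.2803 → 21.2803 [wait]  ⇒ S*(0)=-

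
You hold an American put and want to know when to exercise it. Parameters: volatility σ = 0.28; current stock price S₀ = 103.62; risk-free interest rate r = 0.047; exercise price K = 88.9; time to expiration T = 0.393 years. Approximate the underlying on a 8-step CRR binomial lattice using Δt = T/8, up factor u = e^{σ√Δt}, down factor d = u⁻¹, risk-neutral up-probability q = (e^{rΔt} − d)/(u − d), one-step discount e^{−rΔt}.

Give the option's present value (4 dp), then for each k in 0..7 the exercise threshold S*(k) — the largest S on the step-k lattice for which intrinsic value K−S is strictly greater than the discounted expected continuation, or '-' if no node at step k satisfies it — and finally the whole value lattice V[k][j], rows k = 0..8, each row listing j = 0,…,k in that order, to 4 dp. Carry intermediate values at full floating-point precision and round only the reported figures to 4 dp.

price = 1.4712
boundary = - - - - - 75.9771 71.4053 75.9771
tree:
1.4712
2.4087 0.5521
3.8537 0.9926 0.1196
5.9936 1.7579 0.2413 0.0000
8.9987 3.0530 0.4868 0.0000 0.0000
12.9229 5.1643 0.9818 0.0000 0.0000 0.0000
17.4947 8.4118 1.9805 0.0000 0.0000 0.0000 0.0000
21.7914 12.9229 3.9950 0.0000 0.0000 0.0000 0.0000 0.0000
25.8295 17.4947 8.0584 0.0000 0.0000 0.0000 0.0000 0.0000 0.0000

Δt=0.04913, u=1.06403, d=0.93983, q=0.50310, disc=e^(-rΔt)=0.99769
k=8 terminal: V=max(K-S,0) → 25.8295 17.4947 8.0584 0.0000 0.0000 0.0000 0.0000 0.0000 0.0000
k=7: j=0 S=67.1086 intr=21.7914 cont=21.5863 V=21.7914[EX]; j=1 S=75.9771 intr=12.9229 cont=12.7179 V=12.9229[EX]; j=2 S=86.0176 intr=2.8824 cont=3.9950 V=3.9950[hold]; j=3 S=97.3849 intr=0.0000 cont=0.0000 V=0.0000[hold]; j=4 S=110.2544 intr=0.0000 cont=0.0000 V=0.0000[hold]; j=5 S=124.8246 intr=0.0000 cont=0.0000 V=0.0000[hold]; j=6 S=141.3203 intr=0.0000 cont=0.0000 V=0.0000[hold]; j=7 S=159.9959 intr=0.0000 cont=0.0000 V=0.0000[hold]  S*(7)=75.9771
k=6: j=0 S=71.4053 intr=17.4947 cont=17.2897 V=17.4947[EX]; j=1 S=80.8416 intr=8.0584 cont=8.4118 V=8.4118[hold]; j=2 S=91.5249 intr=0.0000 cont=1.9805 V=1.9805[hold]; j=3 S=103.6200 intr=0.0000 cont=0.0000 V=0.0000[hold]; j=4 S=117.3135 intr=0.0000 cont=0.0000 V=0.0000[hold]; j=5 S=132.8166 intr=0.0000 cont=0.0000 V=0.0000[hold]; j=6 S=150.3684 intr=0.0000 cont=0.0000 V=0.0000[hold]  S*(6)=71.4053
k=5: j=0 S=75.9771 intr=12.9229 cont=12.8953 V=12.9229[EX]; j=1 S=86.0176 intr=2.8824 cont=5.1643 V=5.1643[hold]; j=2 S=97.3849 intr=0.0000 cont=0.9818 V=0.9818[hold]; j=3 S=110.2544 intr=0.0000 cont=0.0000 V=0.0000[hold]; j=4 S=124.8246 intr=0.0000 cont=0.0000 V=0.0000[hold]; j=5 S=141.3203 intr=0.0000 cont=0.0000 V=0.0000[hold]  S*(5)=75.9771
k=4: j=0 S=80.8416 intr=8.0584 cont=8.9987 V=8.9987[hold]; j=1 S=91.5249 intr=0.0000 cont=3.0530 V=3.0530[hold]; j=2 S=103.6200 intr=0.0000 cont=0.4868 V=0.4868[hold]; j=3 S=117.3135 intr=0.0000 cont=0.0000 V=0.0000[hold]; j=4 S=132.8166 intr=0.0000 cont=0.0000 V=0.0000[hold]  S*(4)=-
k=3: j=0 S=86.0176 intr=2.8824 cont=5.9936 V=5.9936[hold]; j=1 S=97.3849 intr=0.0000 cont=1.7579 V=1.7579[hold]; j=2 S=110.2544 intr=0.0000 cont=0.2413 V=0.2413[hold]; j=3 S=124.8246 intr=0.0000 cont=0.0000 V=0.0000[hold]  S*(3)=-
k=2: j=0 S=91.5249 intr=0.0000 cont=3.8537 V=3.8537[hold]; j=1 S=103.6200 intr=0.0000 cont=0.9926 V=0.9926[hold]; j=2 S=117.3135 intr=0.0000 cont=0.1196 V=0.1196[hold]  S*(2)=-
k=1: j=0 S=97.3849 intr=0.0000 cont=2.4087 V=2.4087[hold]; j=1 S=110.2544 intr=0.0000 cont=0.5521 V=0.5521[hold]  S*(1)=-
k=0: j=0 S=103.6200 intr=0.0000 cont=1.4712 V=1.4712[hold]  S*(0)=-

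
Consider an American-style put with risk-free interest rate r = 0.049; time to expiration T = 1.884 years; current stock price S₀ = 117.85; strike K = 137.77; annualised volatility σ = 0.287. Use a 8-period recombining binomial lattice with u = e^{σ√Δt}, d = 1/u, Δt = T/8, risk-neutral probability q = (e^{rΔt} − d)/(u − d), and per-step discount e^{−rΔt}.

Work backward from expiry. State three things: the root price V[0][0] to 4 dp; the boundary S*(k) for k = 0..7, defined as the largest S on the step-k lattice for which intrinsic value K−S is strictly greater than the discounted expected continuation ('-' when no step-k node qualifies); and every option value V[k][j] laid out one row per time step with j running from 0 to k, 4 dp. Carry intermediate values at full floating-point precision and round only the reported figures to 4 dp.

price = 26.1972
boundary = - - 89.1981 77.6013 89.1981 102.5280 89.1981 102.5280
tree:
26.1972
36.2302 17.0322
48.5719 25.0480 9.6207
60.1687 35.5834 15.3678 4.2475
70.2579 48.5719 23.7568 7.5548 1.1258
79.0353 60.1687 35.2420 13.1225 2.3089 0.0000
86.6715 70.2579 48.5719 22.0485 4.7355 0.0000 0.0000
93.3150 79.0353 60.1687 35.2420 9.7124 0.0000 0.0000 0.0000
99.0947 86.6715 70.2579 48.5719 19.9200 0.0000 0.0000 0.0000 0.0000

Δt=0.23550  u=1.14944  d=0.86999  q=0.50677  discount=0.98853
step 8 (expiry): payoffs max(K−S,0) = 99.0947 86.6715 70.2579 48.5719 19.9200 0.0000 0.0000 0.0000 0.0000
step 7: (k=7,j=0): S=44.4550, (K−S)⁺=93.3150, hold=91.7343 ⇒ V=93.3150 exercise | (k=7,j=1): S=58.7347, (K−S)⁺=79.0353, hold=77.4546 ⇒ V=79.0353 exercise | (k=7,j=2): S=77.6013, (K−S)⁺=60.1687, hold=58.5881 ⇒ V=60.1687 exercise | (k=7,j=3): S=102.5280, (K−S)⁺=35.2420, hold=33.6613 ⇒ V=35.2420 exercise | (k=7,j=4): S=135.4617, (K−S)⁺=2.3083, hold=9.7124 ⇒ V=9.7124 continue | (k=7,j=5): S=178.9742, (K−S)⁺=0.0000, hold=0.0000 ⇒ V=0.0000 continue | (k=7,j=6): S=236.4636, (K−S)⁺=0.0000, hold=0.0000 ⇒ V=0.0000 continue | (k=7,j=7): S=312.4196, (K−S)⁺=0.0000, hold=0.0000 ⇒ V=0.0000 continue  boundary S*=102.5280
step 6: (k=6,j=0): S=51.0985, (K−S)⁺=86.6715, hold=85.0909 ⇒ V=86.6715 exercise | (k=6,j=1): S=67.5121, (K−S)⁺=70.2579, hold=68.6772 ⇒ V=70.2579 exercise | (k=6,j=2): S=89.1981, (K−S)⁺=48.5719, hold=46.9912 ⇒ V=48.5719 exercise | (k=6,j=3): S=117.8500, (K−S)⁺=19.9200, hold=22.0485 ⇒ V=22.0485 continue | (k=6,j=4): S=155.7053, (K−S)⁺=0.0000, hold=4.7355 ⇒ V=4.7355 continue | (k=6,j=5): S=205.7204, (K−S)⁺=0.0000, hold=0.0000 ⇒ V=0.0000 continue | (k=6,j=6): S=271.8011, (K−S)⁺=0.0000, hold=0.0000 ⇒ V=0.0000 continue  boundary S*=89.1981
step 5: (k=5,j=0): S=58.7347, (K−S)⁺=79.0353, hold=77.4546 ⇒ V=79.0353 exercise | (k=5,j=1): S=77.6013, (K−S)⁺=60.1687, hold=58.5881 ⇒ V=60.1687 exercise | (k=5,j=2): S=102.5280, (K−S)⁺=35.2420, hold=34.7276 ⇒ V=35.2420 exercise | (k=5,j=3): S=135.4617, (K−S)⁺=2.3083, hold=13.1225 ⇒ V=13.1225 continue | (k=5,j=4): S=178.9742, (K−S)⁺=0.0000, hold=2.3089 ⇒ V=2.3089 continue | (k=5,j=5): S=236.4636, (K−S)⁺=0.0000, hold=0.0000 ⇒ V=0.0000 continue  boundary S*=102.5280
step 4: (k=4,j=0): S=67.5121, (K−S)⁺=70.2579, hold=68.6772 ⇒ V=70.2579 exercise | (k=4,j=1): S=89.1981, (K−S)⁺=48.5719, hold=46.9912 ⇒ V=48.5719 exercise | (k=4,j=2): S=117.8500, (K−S)⁺=19.9200, hold=23.7568 ⇒ V=23.7568 continue | (k=4,j=3): S=155.7053, (K−S)⁺=0.0000, hold=7.5548 ⇒ V=7.5548 continue | (k=4,j=4): S=205.7204, (K−S)⁺=0.0000, hold=1.1258 ⇒ V=1.1258 continue  boundary S*=89.1981
step 3: (k=3,j=0): S=77.6013, (K−S)⁺=60.1687, hold=58.5881 ⇒ V=60.1687 exercise | (k=3,j=1): S=102.5280, (K−S)⁺=35.2420, hold=35.5834 ⇒ V=35.5834 continue | (k=3,j=2): S=135.4617, (K−S)⁺=2.3083, hold=15.3678 ⇒ V=15.3678 continue | (k=3,j=3): S=178.9742, (K−S)⁺=0.0000, hold=4.2475 ⇒ V=4.2475 continue  boundary S*=77.6013
step 2: (k=2,j=0): S=89.1981, (K−S)⁺=48.5719, hold=47.1622 ⇒ V=48.5719 exercise | (k=2,j=1): S=117.8500, (K−S)⁺=19.9200, hold=25.0480 ⇒ V=25.0480 continue | (k=2,j=2): S=155.7053, (K−S)⁺=0.0000, hold=9.6207 ⇒ V=9.6207 continue  boundary S*=89.1981
step 1: (k=1,j=0): S=102.5280, (K−S)⁺=35.2420, hold=36.2302 ⇒ V=36.2302 continue | (k=1,j=1): S=135.4617, (K−S)⁺=2.3083, hold=17.0322 ⇒ V=17.0322 continue  boundary S*=-
step 0: (k=0,j=0): S=117.8500, (K−S)⁺=19.9200, hold=26.1972 ⇒ V=26.1972 continue  boundary S*=-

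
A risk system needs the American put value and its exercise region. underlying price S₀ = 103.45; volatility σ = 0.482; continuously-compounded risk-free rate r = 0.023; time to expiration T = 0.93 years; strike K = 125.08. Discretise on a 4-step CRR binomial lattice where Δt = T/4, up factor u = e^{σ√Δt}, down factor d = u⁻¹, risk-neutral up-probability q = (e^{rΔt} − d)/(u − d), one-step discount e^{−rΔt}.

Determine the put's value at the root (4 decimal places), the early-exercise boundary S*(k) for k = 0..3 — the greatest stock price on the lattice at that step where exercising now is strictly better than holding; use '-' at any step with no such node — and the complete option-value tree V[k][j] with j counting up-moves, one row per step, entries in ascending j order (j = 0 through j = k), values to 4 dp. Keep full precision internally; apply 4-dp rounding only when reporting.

params: Δt=0.23250 u=1.26164 d=0.79262 q=0.45359 e^(-rΔt)=0.99467
t_4 payoffs: 84.2490 60.0880 21.6300 0.0000 0.0000
t_3: node(3,0) S=51.5139 payoff=73.5661 vs cont=72.8990 → 73.5661 [stop]  node(3,1) S=81.9965 payoff=43.0835 vs cont=42.4164 → 43.0835 [stop]  node(3,2) S=130.5166 payoff=0.0000 vs cont=11.7558 → 11.7558 [wait]  node(3,3) S=207.7477 payoff=0.0000 vs cont=0.0000 → 0.0000 [wait]  ⇒ S*(3)=81.9965
t_2: node(2,0) S=64.9920 payoff=60.0880 vs cont=59.4209 → 60.0880 [stop]  node(2,1) S=103.4500 payoff=21.6300 vs cont=28.7196 → 28.7196 [wait]  node(2,2) S=164.6649 payoff=0.0000 vs cont=6.3893 → 6.3893 [wait]  ⇒ S*(2)=64.9920
t_1: node(1,0) S=81.9965 payoff=43.0835 vs cont=45.6151 → 45.6151 [wait]  node(1,1) S=130.5166 payoff=0.0000 vs cont=18.4917 → 18.4917 [wait]  ⇒ S*(1)=-
t_0: node(0,0) S=103.4500 payoff=21.6300 vs cont=33.1345 → 33.1345 [wait]  ⇒ S*(0)=-

price = 33.1345
boundary = - - 64.9920 81.9965
tree:
33.1345
45.6151 18.4917
60.0880 28.7196 6.3893
73.5661 43.0835 11.7558 0.0000
84.2490 60.0880 21.6300 0.0000 0.0000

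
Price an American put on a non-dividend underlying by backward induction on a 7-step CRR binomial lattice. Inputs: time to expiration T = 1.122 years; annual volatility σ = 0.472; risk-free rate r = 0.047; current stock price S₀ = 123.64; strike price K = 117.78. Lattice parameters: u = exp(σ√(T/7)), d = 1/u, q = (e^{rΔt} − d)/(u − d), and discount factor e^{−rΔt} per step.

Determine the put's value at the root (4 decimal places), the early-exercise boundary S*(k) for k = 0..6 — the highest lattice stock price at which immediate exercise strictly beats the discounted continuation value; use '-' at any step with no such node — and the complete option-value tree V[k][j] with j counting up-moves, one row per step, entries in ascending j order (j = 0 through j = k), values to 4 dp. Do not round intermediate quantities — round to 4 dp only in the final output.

Δt=0.16029  u=1.20800  d=0.82781  q=0.47279  discount=0.99249
step 7 (expiry): payoffs max(K−S,0) = 84.8431 69.7161 47.6417 15.4293 0.0000 0.0000 0.0000 0.0000
step 6: (k=6,j=0): S=39.7879, (K−S)⁺=77.9921, hold=77.1081 ⇒ V=77.9921 exercise | (k=6,j=1): S=58.0613, (K−S)⁺=59.7187, hold=58.8347 ⇒ V=59.7187 exercise | (k=6,j=2): S=84.7272, (K−S)⁺=33.0528, hold=32.1688 ⇒ V=33.0528 exercise | (k=6,j=3): S=123.6400, (K−S)⁺=0.0000, hold=8.0734 ⇒ V=8.0734 continue | (k=6,j=4): S=180.4243, (K−S)⁺=0.0000, hold=0.0000 ⇒ V=0.0000 continue | (k=6,j=5): S=263.2879, (K−S)⁺=0.0000, hold=0.0000 ⇒ V=0.0000 continue | (k=6,j=6): S=384.2084, (K−S)⁺=0.0000, hold=0.0000 ⇒ V=0.0000 continue  boundary S*=84.7272
step 5: (k=5,j=0): S=48.0639, (K−S)⁺=69.7161, hold=68.8321 ⇒ V=69.7161 exercise | (k=5,j=1): S=70.1383, (K−S)⁺=47.6417, hold=46.7578 ⇒ V=47.6417 exercise | (k=5,j=2): S=102.3507, (K−S)⁺=15.4293, hold=21.0834 ⇒ V=21.0834 continue | (k=5,j=3): S=149.3575, (K−S)⁺=0.0000, hold=4.2245 ⇒ V=4.2245 continue | (k=5,j=4): S=217.9530, (K−S)⁺=0.0000, hold=0.0000 ⇒ V=0.0000 continue | (k=5,j=5): S=318.0525, (K−S)⁺=0.0000, hold=0.0000 ⇒ V=0.0000 continue  boundary S*=70.1383
step 4: (k=4,j=0): S=58.0613, (K−S)⁺=59.7187, hold=58.8347 ⇒ V=59.7187 exercise | (k=4,j=1): S=84.7272, (K−S)⁺=33.0528, hold=34.8220 ⇒ V=34.8220 continue | (k=4,j=2): S=123.6400, (K−S)⁺=0.0000, hold=13.0143 ⇒ V=13.0143 continue | (k=4,j=3): S=180.4243, (K−S)⁺=0.0000, hold=2.2105 ⇒ V=2.2105 continue | (k=4,j=4): S=263.2879, (K−S)⁺=0.0000, hold=0.0000 ⇒ V=0.0000 continue  boundary S*=58.0613
step 3: (k=3,j=0): S=70.1383, (K−S)⁺=47.6417, hold=47.5880 ⇒ V=47.6417 exercise | (k=3,j=1): S=102.3507, (K−S)⁺=15.4293, hold=24.3276 ⇒ V=24.3276 continue | (k=3,j=2): S=149.3575, (K−S)⁺=0.0000, hold=7.8471 ⇒ V=7.8471 continue | (k=3,j=3): S=217.9530, (K−S)⁺=0.0000, hold=1.1566 ⇒ V=1.1566 continue  boundary S*=70.1383
step 2: (k=2,j=0): S=84.7272, (K−S)⁺=33.0528, hold=36.3443 ⇒ V=36.3443 continue | (k=2,j=1): S=123.6400, (K−S)⁺=0.0000, hold=16.4117 ⇒ V=16.4117 continue | (k=2,j=2): S=180.4243, (K−S)⁺=0.0000, hold=4.6488 ⇒ V=4.6488 continue  boundary S*=-
step 1: (k=1,j=0): S=102.3507, (K−S)⁺=15.4293, hold=26.7184 ⇒ V=26.7184 continue | (k=1,j=1): S=149.3575, (K−S)⁺=0.0000, hold=10.7689 ⇒ V=10.7689 continue  boundary S*=-
step 0: (k=0,j=0): S=123.6400, (K−S)⁺=0.0000, hold=19.0337 ⇒ V=19.0337 continue  boundary S*=-

price = 19.0337
boundary = - - - 70.1383 58.0613 70.1383 84.7272
tree:
19.0337
26.7184 10.7689
36.3443 16.4117 4.6488
47.6417 24.3276 7.8471 1.1566
59.7187 34.8220 13.0143 2.2105 0.0000
69.7161 47.6417 21.0834 4.2245 0.0000 0.0000
77.9921 59.7187 33.0528 8.0734 0.0000 0.0000 0.0000
84.8431 69.7161 47.6417 15.4293 0.0000 0.0000 0.0000 0.0000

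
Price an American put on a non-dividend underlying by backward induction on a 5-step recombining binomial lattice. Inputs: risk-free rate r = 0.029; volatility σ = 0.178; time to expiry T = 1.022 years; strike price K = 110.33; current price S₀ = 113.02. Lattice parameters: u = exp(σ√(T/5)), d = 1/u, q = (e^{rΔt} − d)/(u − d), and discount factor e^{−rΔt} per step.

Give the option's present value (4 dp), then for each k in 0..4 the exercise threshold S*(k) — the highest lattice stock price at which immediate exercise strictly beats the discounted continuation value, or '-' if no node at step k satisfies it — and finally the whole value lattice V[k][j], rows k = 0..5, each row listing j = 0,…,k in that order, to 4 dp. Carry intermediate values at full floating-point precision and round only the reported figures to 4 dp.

price = 5.8611
boundary = - - - 88.7781 96.2179
tree:
5.8611
9.4237 2.5974
14.6019 4.6903 0.6704
21.5519 8.2715 1.3957 0.0000
28.4164 14.1121 2.9056 0.0000 0.0000
34.7501 21.5519 6.0489 0.0000 0.0000 0.0000

params: Δt=0.20440 u=1.08380 d=0.92268 q=0.51679 e^(-rΔt)=0.99409
t_5 payoffs: 34.7501 21.5519 6.0489 0.0000 0.0000 0.0000
t_4: node(4,0) S=81.9136 payoff=28.4164 vs cont=27.7643 → 28.4164 [stop]  node(4,1) S=96.2179 payoff=14.1121 vs cont=13.4601 → 14.1121 [stop]  node(4,2) S=113.0200 payoff=0.0000 vs cont=2.9056 → 2.9056 [wait]  node(4,3) S=132.7562 payoff=0.0000 vs cont=0.0000 → 0.0000 [wait]  node(4,4) S=155.9389 payoff=0.0000 vs cont=0.0000 → 0.0000 [wait]  ⇒ S*(4)=96.2179
t_3: node(3,0) S=88.7781 payoff=21.5519 vs cont=20.8998 → 21.5519 [stop]  node(3,1) S=104.2811 payoff=6.0489 vs cont=8.2715 → 8.2715 [wait]  node(3,2) S=122.4913 payoff=0.0000 vs cont=1.3957 → 1.3957 [wait]  node(3,3) S=143.8814 payoff=0.0000 vs cont=0.0000 → 0.0000 [wait]  ⇒ S*(3)=88.7781
t_2: node(2,0) S=96.2179 payoff=14.1121 vs cont=14.6019 → 14.6019 [wait]  node(2,1) S=113.0200 payoff=0.0000 vs cont=4.6903 → 4.6903 [wait]  node(2,2) S=132.7562 payoff=0.0000 vs cont=0.6704 → 0.6704 [wait]  ⇒ S*(2)=-
t_1: node(1,0) S=104.2811 payoff=6.0489 vs cont=9.4237 → 9.4237 [wait]  node(1,1) S=122.4913 payoff=0.0000 vs cont=2.5974 → 2.5974 [wait]  ⇒ S*(1)=-
t_0: node(0,0) S=113.0200 payoff=0.0000 vs cont=5.8611 → 5.8611 [wait]  ⇒ S*(0)=-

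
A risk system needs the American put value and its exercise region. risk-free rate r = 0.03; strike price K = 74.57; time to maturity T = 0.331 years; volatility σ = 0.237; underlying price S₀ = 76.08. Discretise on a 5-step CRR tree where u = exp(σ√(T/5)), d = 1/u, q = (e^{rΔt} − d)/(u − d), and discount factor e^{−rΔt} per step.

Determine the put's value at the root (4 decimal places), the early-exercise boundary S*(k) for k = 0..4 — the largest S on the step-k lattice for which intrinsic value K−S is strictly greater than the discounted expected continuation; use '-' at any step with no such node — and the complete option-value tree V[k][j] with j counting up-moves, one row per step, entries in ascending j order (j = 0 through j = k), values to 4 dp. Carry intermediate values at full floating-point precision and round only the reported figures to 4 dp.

Δt=0.06620, u=1.06288, d=0.94084, q=0.50105, disc=e^(-rΔt)=0.99802
k=5 terminal: V=max(K-S,0) → 18.4836 11.2089 2.9906 0.0000 0.0000 0.0000
k=4: j=0 S=59.6128 intr=14.9572 cont=14.8092 V=14.9572[EX]; j=1 S=67.3450 intr=7.2250 cont=7.0771 V=7.2250[EX]; j=2 S=76.0800 intr=0.0000 cont=1.4892 V=1.4892[hold]; j=3 S=85.9480 intr=0.0000 cont=0.0000 V=0.0000[hold]; j=4 S=97.0960 intr=0.0000 cont=0.0000 V=0.0000[hold]  S*(4)=67.3450
k=3: j=0 S=63.3611 intr=11.2089 cont=11.0610 V=11.2089[EX]; j=1 S=71.5794 intr=2.9906 cont=4.3425 V=4.3425[hold]; j=2 S=80.8636 intr=0.0000 cont=0.7416 V=0.7416[hold]; j=3 S=91.3521 intr=0.0000 cont=0.0000 V=0.0000[hold]  S*(3)=63.3611
k=2: j=0 S=67.3450 intr=7.2250 cont=7.7531 V=7.7531[hold]; j=1 S=76.0800 intr=0.0000 cont=2.5332 V=2.5332[hold]; j=2 S=85.9480 intr=0.0000 cont=0.3693 V=0.3693[hold]  S*(2)=-
k=1: j=0 S=71.5794 intr=2.9906 cont=5.1275 V=5.1275[hold]; j=1 S=80.8636 intr=0.0000 cont=1.4461 V=1.4461[hold]  S*(1)=-
k=0: j=0 S=76.0800 intr=0.0000 cont=3.2764 V=3.2764[hold]  S*(0)=-

price = 3.2764
boundary = - - - 63.3611 67.3450
tree:
3.2764
5.1275 1.4461
7.7531 2.5332 0.3693
11.2089 4.3425 0.7416 0.0000
14.9572 7.2250 1.4892 0.0000 0.0000
18.4836 11.2089 2.9906 0.0000 0.0000 0.0000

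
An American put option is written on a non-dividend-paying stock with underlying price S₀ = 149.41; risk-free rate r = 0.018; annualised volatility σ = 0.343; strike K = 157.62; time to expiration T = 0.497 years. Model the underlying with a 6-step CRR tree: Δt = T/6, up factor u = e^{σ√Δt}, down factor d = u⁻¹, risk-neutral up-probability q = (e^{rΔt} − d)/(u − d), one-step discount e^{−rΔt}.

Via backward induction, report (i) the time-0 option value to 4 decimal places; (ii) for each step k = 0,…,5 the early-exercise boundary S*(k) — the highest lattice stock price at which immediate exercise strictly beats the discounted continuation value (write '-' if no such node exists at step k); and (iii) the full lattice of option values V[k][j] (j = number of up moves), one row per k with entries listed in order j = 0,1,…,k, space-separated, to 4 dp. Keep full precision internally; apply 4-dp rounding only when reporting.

Δt=0.08283  u=1.10376  d=0.90600  q=0.48289  discount=0.99851
step 6 (expiry): payoffs max(K−S,0) = 74.9889 56.9526 34.9794 8.2100 0.0000 0.0000 0.0000
step 5: (k=5,j=0): S=91.2045, (K−S)⁺=66.4155, hold=66.1807 ⇒ V=66.4155 exercise | (k=5,j=1): S=111.1121, (K−S)⁺=46.5079, hold=46.2730 ⇒ V=46.5079 exercise | (k=5,j=2): S=135.3652, (K−S)⁺=22.2548, hold=22.0200 ⇒ V=22.2548 exercise | (k=5,j=3): S=164.9120, (K−S)⁺=0.0000, hold=4.2392 ⇒ V=4.2392 continue | (k=5,j=4): S=200.9083, (K−S)⁺=0.0000, hold=0.0000 ⇒ V=0.0000 continue | (k=5,j=5): S=244.7616, (K−S)⁺=0.0000, hold=0.0000 ⇒ V=0.0000 continue  boundary S*=135.3652
step 4: (k=4,j=0): S=100.6674, (K−S)⁺=56.9526, hold=56.7178 ⇒ V=56.9526 exercise | (k=4,j=1): S=122.6406, (K−S)⁺=34.9794, hold=34.7446 ⇒ V=34.9794 exercise | (k=4,j=2): S=149.4100, (K−S)⁺=8.2100, hold=13.5351 ⇒ V=13.5351 continue | (k=4,j=3): S=182.0225, (K−S)⁺=0.0000, hold=2.1889 ⇒ V=2.1889 continue | (k=4,j=4): S=221.7535, (K−S)⁺=0.0000, hold=0.0000 ⇒ V=0.0000 continue  boundary S*=122.6406
step 3: (k=3,j=0): S=111.1121, (K−S)⁺=46.5079, hold=46.2730 ⇒ V=46.5079 exercise | (k=3,j=1): S=135.3652, (K−S)⁺=22.2548, hold=24.5876 ⇒ V=24.5876 continue | (k=3,j=2): S=164.9120, (K−S)⁺=0.0000, hold=8.0442 ⇒ V=8.0442 continue | (k=3,j=3): S=200.9083, (K−S)⁺=0.0000, hold=1.1302 ⇒ V=1.1302 continue  boundary S*=111.1121
step 2: (k=2,j=0): S=122.6406, (K−S)⁺=34.9794, hold=35.8694 ⇒ V=35.8694 continue | (k=2,j=1): S=149.4100, (K−S)⁺=8.2100, hold=16.5743 ⇒ V=16.5743 continue | (k=2,j=2): S=182.0225, (K−S)⁺=0.0000, hold=4.6985 ⇒ V=4.6985 continue  boundary S*=-
step 1: (k=1,j=0): S=135.3652, (K−S)⁺=22.2548, hold=26.5125 ⇒ V=26.5125 continue | (k=1,j=1): S=164.9120, (K−S)⁺=0.0000, hold=10.8235 ⇒ V=10.8235 continue  boundary S*=-
step 0: (k=0,j=0): S=149.4100, (K−S)⁺=8.2100, hold=18.9083 ⇒ V=18.9083 continue  boundary S*=-

price = 18.9083
boundary = - - - 111.1121 122.6406 135.3652
tree:
18.9083
26.5125 10.8235
35.8694 16.5743 4.6985
46.5079 24.5876 8.0442 1.1302
56.9526 34.9794 13.5351 2.1889 0.0000
66.4155 46.5079 22.2548 4.2392 0.0000 0.0000
74.9889 56.9526 34.9794 8.2100 0.0000 0.0000 0.0000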